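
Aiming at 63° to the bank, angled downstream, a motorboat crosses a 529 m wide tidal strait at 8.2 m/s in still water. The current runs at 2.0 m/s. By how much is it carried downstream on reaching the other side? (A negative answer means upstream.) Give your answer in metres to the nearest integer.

Perpendicular speed = 7.306 m/s; crossing time = 529 / 7.306 = 72.404 s.
Net downstream speed = 5.723 m/s.
Drift = 5.723 × 72.404 = 414.346 m (downstream).

414 m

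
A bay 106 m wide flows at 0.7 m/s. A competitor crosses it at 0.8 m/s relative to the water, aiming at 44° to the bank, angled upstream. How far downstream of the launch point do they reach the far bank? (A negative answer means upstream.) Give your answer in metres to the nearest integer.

24 m

Perpendicular speed = 0.556 m/s; crossing time = 106 / 0.556 = 190.741 s.
Net downstream speed = 0.125 m/s.
Drift = 0.125 × 190.741 = 23.753 m (downstream).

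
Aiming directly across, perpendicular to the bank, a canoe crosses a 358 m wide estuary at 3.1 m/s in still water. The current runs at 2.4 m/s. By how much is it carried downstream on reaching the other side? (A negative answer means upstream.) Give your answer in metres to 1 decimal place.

Perpendicular speed = 3.100 m/s; crossing time = 358 / 3.100 = 115.484 s.
Net downstream speed = 2.400 m/s.
Drift = 2.400 × 115.484 = 277.161 m (downstream).

277.2 m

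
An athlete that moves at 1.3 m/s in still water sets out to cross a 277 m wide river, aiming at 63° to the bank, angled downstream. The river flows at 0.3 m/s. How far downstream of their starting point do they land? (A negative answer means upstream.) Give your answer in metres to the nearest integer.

Perpendicular speed = 1.158 m/s; crossing time = 277 / 1.158 = 239.142 s.
Net downstream speed = 0.890 m/s.
Drift = 0.890 × 239.142 = 212.881 m (downstream).

213 m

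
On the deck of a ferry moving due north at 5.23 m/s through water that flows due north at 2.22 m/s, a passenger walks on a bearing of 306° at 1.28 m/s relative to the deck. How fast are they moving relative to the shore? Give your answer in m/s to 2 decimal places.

In east/north components (m/s): passenger relative to ferry = (-1.036, 0.752); ferry relative to water = (0.000, 5.230); water relative to ground = (0.000, 2.220).
Sum = (-1.036, 8.202) m/s.
Speed = |(-1.036, 8.202)| = 8.267 m/s.

8.27 m/s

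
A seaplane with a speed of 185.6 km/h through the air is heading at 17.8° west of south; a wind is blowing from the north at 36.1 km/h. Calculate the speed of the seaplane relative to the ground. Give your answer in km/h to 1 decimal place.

Taking east as x and north as y: velocity relative to the air = (-56.737, -176.715) km/h; the air relative to ground = (0.000, -36.100) km/h.
Velocity relative to ground = (-56.737, -176.715) + (0.000, -36.100) = (-56.737, -212.815) km/h.
Speed = |(-56.737, -212.815)| = 220.249 km/h.

220.2 km/h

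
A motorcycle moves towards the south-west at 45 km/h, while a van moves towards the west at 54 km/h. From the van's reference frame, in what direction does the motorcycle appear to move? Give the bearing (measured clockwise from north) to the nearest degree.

Taking east as x and north as y: motorcycle velocity = (-31.820, -31.820) km/h; van velocity = (-54.000, 0.000) km/h.
Velocity of motorcycle relative to van = (-31.820, -31.820) − (-54.000, 0.000) = (22.180, -31.820) km/h.
Bearing = atan2(22.18, -31.82) = 145.12° clockwise from north.

145°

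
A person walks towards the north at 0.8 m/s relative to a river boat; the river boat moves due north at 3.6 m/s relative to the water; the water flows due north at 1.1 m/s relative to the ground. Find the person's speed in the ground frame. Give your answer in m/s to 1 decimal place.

5.5 m/s

In east/north components (m/s): person relative to river boat = (0.000, 0.800); river boat relative to water = (0.000, 3.600); water relative to ground = (0.000, 1.100).
Sum = (0.000, 5.500) m/s.
Speed = |(0.000, 5.500)| = 5.500 m/s.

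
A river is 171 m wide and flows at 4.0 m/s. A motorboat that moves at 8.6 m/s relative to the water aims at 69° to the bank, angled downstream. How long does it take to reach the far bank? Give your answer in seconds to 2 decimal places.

The component of the motorboat's velocity perpendicular to the bank is 8.6 × sin 69° = 8.029 m/s.
The current is parallel to the bank, so it does not affect the crossing time.
Time = 171 / 8.029 = 21.298 s.

21.30 s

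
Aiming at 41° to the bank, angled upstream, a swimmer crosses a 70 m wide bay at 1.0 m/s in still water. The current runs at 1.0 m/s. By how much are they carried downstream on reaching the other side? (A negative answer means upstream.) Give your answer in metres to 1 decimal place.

Perpendicular speed = 0.656 m/s; crossing time = 70 / 0.656 = 106.698 s.
Net downstream speed = 0.245 m/s.
Drift = 0.245 × 106.698 = 26.172 m (downstream).

26.2 m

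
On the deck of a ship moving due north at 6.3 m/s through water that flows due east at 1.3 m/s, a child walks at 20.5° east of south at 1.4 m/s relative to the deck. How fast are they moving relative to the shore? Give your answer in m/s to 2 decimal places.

In east/north components (m/s): child relative to ship = (0.490, -1.311); ship relative to water = (0.000, 6.300); water relative to ground = (1.300, 0.000).
Sum = (1.790, 4.989) m/s.
Speed = |(1.790, 4.989)| = 5.300 m/s.

5.30 m/s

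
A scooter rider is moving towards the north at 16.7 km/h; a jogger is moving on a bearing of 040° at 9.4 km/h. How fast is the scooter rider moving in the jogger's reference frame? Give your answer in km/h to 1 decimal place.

Taking east as x and north as y: scooter rider velocity = (0.000, 16.700) km/h; jogger velocity = (6.042, 7.201) km/h.
Velocity of scooter rider relative to jogger = (0.000, 16.700) − (6.042, 7.201) = (-6.042, 9.499) km/h.
Magnitude = |(-6.042, 9.499)| = 11.258 km/h.

11.3 km/h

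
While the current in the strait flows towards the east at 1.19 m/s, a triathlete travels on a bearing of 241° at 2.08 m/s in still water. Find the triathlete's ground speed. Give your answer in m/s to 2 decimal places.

Taking east as x and north as y: velocity relative to the water = (-1.819, -1.008) m/s; the water relative to ground = (1.190, 0.000) m/s.
Velocity relative to ground = (-1.819, -1.008) + (1.190, 0.000) = (-0.629, -1.008) m/s.
Speed = |(-0.629, -1.008)| = 1.189 m/s.

1.19 m/s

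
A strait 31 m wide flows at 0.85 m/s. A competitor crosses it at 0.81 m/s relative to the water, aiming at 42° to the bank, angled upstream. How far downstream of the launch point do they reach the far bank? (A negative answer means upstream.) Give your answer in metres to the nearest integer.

14 m

Perpendicular speed = 0.542 m/s; crossing time = 31 / 0.542 = 57.196 s.
Net downstream speed = 0.248 m/s.
Drift = 0.248 × 57.196 = 14.188 m (downstream).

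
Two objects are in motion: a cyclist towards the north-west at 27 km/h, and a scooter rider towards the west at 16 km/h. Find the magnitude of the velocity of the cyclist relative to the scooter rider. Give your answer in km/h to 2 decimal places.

Taking east as x and north as y: cyclist velocity = (-19.092, 19.092) km/h; scooter rider velocity = (-16.000, 0.000) km/h.
Velocity of cyclist relative to scooter rider = (-19.092, 19.092) − (-16.000, 0.000) = (-3.092, 19.092) km/h.
Magnitude = |(-3.092, 19.092)| = 19.341 km/h.

19.34 km/h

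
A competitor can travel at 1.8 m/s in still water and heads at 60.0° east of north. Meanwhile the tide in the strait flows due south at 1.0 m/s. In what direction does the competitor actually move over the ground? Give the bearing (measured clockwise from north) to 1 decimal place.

Taking east as x and north as y: velocity relative to the water = (1.559, 0.900) m/s; the water relative to ground = (0.000, -1.000) m/s.
Velocity relative to ground = (1.559, 0.900) + (0.000, -1.000) = (1.559, -0.100) m/s.
Bearing = atan2(1.56, -0.10) = 93.67° clockwise from north.

093.7°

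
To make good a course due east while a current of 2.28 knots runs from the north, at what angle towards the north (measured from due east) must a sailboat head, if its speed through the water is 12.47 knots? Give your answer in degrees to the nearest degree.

The current pushes perpendicular to the desired track; the heading must have a component into the current equal to 2.28 knots: 12.47 sin θ = 2.28.
sin θ = 0.1828, so θ = 10.535°.

11°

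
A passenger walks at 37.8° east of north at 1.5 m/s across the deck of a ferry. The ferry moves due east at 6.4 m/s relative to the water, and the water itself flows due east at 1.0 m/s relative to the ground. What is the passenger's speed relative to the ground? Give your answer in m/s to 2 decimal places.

In east/north components (m/s): passenger relative to ferry = (0.919, 1.185); ferry relative to water = (6.400, 0.000); water relative to ground = (1.000, 0.000).
Sum = (8.319, 1.185) m/s.
Speed = |(8.319, 1.185)| = 8.403 m/s.

8.40 m/s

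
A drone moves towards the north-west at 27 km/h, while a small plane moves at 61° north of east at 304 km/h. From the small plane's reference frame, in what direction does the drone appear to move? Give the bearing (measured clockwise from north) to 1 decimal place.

214.0°

Taking east as x and north as y: drone velocity = (-19.092, 19.092) km/h; small plane velocity = (147.382, 265.884) km/h.
Velocity of drone relative to small plane = (-19.092, 19.092) − (147.382, 265.884) = (-166.474, -246.793) km/h.
Bearing = atan2(-166.47, -246.79) = 214.00° clockwise from north.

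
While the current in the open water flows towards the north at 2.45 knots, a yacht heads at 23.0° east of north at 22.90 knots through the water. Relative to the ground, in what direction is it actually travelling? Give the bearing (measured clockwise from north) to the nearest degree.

021°

Taking east as x and north as y: velocity relative to the water = (8.948, 21.080) knots; the water relative to ground = (0.000, 2.450) knots.
Velocity relative to ground = (8.948, 21.080) + (0.000, 2.450) = (8.948, 23.530) knots.
Bearing = atan2(8.95, 23.53) = 20.82° clockwise from north.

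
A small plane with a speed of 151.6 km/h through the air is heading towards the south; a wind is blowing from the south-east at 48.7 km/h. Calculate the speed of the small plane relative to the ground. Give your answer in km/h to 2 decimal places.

122.12 km/h

Taking east as x and north as y: velocity relative to the air = (0.000, -151.600) km/h; the air relative to ground = (-34.436, 34.436) km/h.
Velocity relative to ground = (0.000, -151.600) + (-34.436, 34.436) = (-34.436, -117.164) km/h.
Speed = |(-34.436, -117.164)| = 122.120 km/h.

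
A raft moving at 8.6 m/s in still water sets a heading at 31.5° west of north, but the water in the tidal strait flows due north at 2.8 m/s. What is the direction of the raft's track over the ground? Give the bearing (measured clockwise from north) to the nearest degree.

Taking east as x and north as y: velocity relative to the water = (-4.493, 7.333) m/s; the water relative to ground = (0.000, 2.800) m/s.
Velocity relative to ground = (-4.493, 7.333) + (0.000, 2.800) = (-4.493, 10.133) m/s.
Bearing = atan2(-4.49, 10.13) = 336.08° clockwise from north.

336°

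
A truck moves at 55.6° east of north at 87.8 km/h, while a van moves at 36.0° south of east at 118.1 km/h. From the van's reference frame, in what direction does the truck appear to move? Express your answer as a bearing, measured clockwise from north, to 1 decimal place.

Taking east as x and north as y: truck velocity = (72.445, 49.604) km/h; van velocity = (95.545, -69.417) km/h.
Velocity of truck relative to van = (72.445, 49.604) − (95.545, -69.417) = (-23.100, 119.022) km/h.
Bearing = atan2(-23.10, 119.02) = 349.02° clockwise from north.

349.0°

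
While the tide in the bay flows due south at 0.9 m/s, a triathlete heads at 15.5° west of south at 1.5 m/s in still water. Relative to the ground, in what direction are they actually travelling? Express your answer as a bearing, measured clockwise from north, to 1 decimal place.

189.7°

Taking east as x and north as y: velocity relative to the water = (-0.401, -1.445) m/s; the water relative to ground = (0.000, -0.900) m/s.
Velocity relative to ground = (-0.401, -1.445) + (0.000, -0.900) = (-0.401, -2.345) m/s.
Bearing = atan2(-0.40, -2.35) = 189.70° clockwise from north.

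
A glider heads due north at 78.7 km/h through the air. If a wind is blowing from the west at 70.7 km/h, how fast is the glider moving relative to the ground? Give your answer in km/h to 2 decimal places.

Taking east as x and north as y: velocity relative to the air = (0.000, 78.700) km/h; the air relative to ground = (70.700, 0.000) km/h.
Velocity relative to ground = (0.000, 78.700) + (70.700, 0.000) = (70.700, 78.700) km/h.
Speed = |(70.700, 78.700)| = 105.793 km/h.

105.79 km/h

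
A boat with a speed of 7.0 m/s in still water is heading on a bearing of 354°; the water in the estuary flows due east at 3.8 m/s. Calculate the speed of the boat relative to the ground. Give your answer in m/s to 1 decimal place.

7.6 m/s

Taking east as x and north as y: velocity relative to the water = (-0.732, 6.962) m/s; the water relative to ground = (3.800, 0.000) m/s.
Velocity relative to ground = (-0.732, 6.962) + (3.800, 0.000) = (3.068, 6.962) m/s.
Speed = |(3.068, 6.962)| = 7.608 m/s.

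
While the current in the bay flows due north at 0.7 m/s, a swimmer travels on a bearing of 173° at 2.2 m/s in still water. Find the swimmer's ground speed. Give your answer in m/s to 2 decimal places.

Taking east as x and north as y: velocity relative to the water = (0.268, -2.184) m/s; the water relative to ground = (0.000, 0.700) m/s.
Velocity relative to ground = (0.268, -2.184) + (0.000, 0.700) = (0.268, -1.484) m/s.
Speed = |(0.268, -1.484)| = 1.508 m/s.

1.51 m/s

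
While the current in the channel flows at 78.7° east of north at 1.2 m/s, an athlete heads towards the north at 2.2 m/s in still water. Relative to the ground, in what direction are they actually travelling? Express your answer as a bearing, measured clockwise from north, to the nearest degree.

Taking east as x and north as y: velocity relative to the water = (0.000, 2.200) m/s; the water relative to ground = (1.177, 0.235) m/s.
Velocity relative to ground = (0.000, 2.200) + (1.177, 0.235) = (1.177, 2.435) m/s.
Bearing = atan2(1.18, 2.44) = 25.79° clockwise from north.

026°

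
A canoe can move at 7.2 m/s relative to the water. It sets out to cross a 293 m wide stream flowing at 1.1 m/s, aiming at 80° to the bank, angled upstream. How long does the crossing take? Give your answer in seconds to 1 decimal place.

41.3 s

The component of the canoe's velocity perpendicular to the bank is 7.2 × sin 80° = 7.091 m/s.
Only the cross-stream component determines the crossing time; the current contributes nothing perpendicular to the bank.
Time = 293 / 7.091 = 41.322 s.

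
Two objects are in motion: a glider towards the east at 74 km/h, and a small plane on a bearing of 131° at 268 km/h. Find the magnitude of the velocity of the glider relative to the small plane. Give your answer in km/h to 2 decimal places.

Taking east as x and north as y: glider velocity = (74.000, 0.000) km/h; small plane velocity = (202.262, -175.824) km/h.
Velocity of glider relative to small plane = (74.000, 0.000) − (202.262, -175.824) = (-128.262, 175.824) km/h.
Magnitude = |(-128.262, 175.824)| = 217.635 km/h.

217.64 km/h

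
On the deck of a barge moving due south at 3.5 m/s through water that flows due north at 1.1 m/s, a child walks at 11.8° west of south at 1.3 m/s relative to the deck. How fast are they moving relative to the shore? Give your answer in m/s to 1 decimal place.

3.7 m/s

In east/north components (m/s): child relative to barge = (-0.266, -1.273); barge relative to water = (0.000, -3.500); water relative to ground = (0.000, 1.100).
Sum = (-0.266, -3.673) m/s.
Speed = |(-0.266, -3.673)| = 3.682 m/s.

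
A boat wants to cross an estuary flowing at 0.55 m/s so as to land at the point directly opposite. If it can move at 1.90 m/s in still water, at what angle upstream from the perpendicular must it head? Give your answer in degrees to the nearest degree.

17°

To cancel the current, the upstream component of the boat's velocity must equal the flow: 1.90 sin θ = 0.55.
sin θ = 0.55 / 1.90 = 0.2895.
θ = arcsin(0.2895) = 16.826°.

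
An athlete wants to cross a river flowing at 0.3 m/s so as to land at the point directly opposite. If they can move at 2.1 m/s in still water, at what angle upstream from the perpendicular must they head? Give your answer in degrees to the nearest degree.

8°

To cancel the current, the upstream component of the athlete's velocity must equal the flow: 2.1 sin θ = 0.3.
sin θ = 0.3 / 2.1 = 0.1429.
θ = arcsin(0.1429) = 8.213°.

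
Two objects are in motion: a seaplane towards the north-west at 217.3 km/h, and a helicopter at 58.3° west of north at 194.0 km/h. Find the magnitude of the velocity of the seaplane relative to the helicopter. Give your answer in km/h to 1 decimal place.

Taking east as x and north as y: seaplane velocity = (-153.654, 153.654) km/h; helicopter velocity = (-165.057, 101.942) km/h.
Velocity of seaplane relative to helicopter = (-153.654, 153.654) − (-165.057, 101.942) = (11.403, 51.713) km/h.
Magnitude = |(11.403, 51.713)| = 52.955 km/h.

53.0 km/h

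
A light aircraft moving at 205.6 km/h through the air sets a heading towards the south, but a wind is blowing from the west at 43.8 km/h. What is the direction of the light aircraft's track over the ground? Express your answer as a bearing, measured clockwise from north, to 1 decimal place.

168.0°

Taking east as x and north as y: velocity relative to the air = (0.000, -205.600) km/h; the air relative to ground = (43.800, 0.000) km/h.
Velocity relative to ground = (0.000, -205.600) + (43.800, 0.000) = (43.800, -205.600) km/h.
Bearing = atan2(43.80, -205.60) = 167.97° clockwise from north.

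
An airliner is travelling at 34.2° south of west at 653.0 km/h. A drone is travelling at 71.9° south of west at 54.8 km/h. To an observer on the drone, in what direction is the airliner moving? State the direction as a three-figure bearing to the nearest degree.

Taking east as x and north as y: airliner velocity = (-540.084, -367.040) km/h; drone velocity = (-17.025, -52.088) km/h.
Velocity of airliner relative to drone = (-540.084, -367.040) − (-17.025, -52.088) = (-523.059, -314.952) km/h.
Bearing = atan2(-523.06, -314.95) = 238.95° clockwise from north.

239°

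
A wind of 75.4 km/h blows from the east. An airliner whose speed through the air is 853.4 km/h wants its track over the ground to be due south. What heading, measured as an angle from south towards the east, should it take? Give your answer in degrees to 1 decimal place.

The wind pushes perpendicular to the desired track; the heading must have a component into the wind equal to 75.4 km/h: 853.4 sin θ = 75.4.
sin θ = 0.0884, so θ = 5.069°.

5.1°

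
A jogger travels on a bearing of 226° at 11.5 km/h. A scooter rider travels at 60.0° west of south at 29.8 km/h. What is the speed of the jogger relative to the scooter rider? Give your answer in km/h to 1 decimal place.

18.8 km/h

Taking east as x and north as y: jogger velocity = (-8.272, -7.989) km/h; scooter rider velocity = (-25.808, -14.900) km/h.
Velocity of jogger relative to scooter rider = (-8.272, -7.989) − (-25.808, -14.900) = (17.535, 6.911) km/h.
Magnitude = |(17.535, 6.911)| = 18.848 km/h.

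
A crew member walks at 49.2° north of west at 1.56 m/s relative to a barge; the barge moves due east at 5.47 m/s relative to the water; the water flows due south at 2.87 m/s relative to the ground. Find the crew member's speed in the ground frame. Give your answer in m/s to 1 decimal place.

4.8 m/s

In east/north components (m/s): crew member relative to barge = (-1.019, 1.181); barge relative to water = (5.470, 0.000); water relative to ground = (0.000, -2.870).
Sum = (4.451, -1.689) m/s.
Speed = |(4.451, -1.689)| = 4.760 m/s.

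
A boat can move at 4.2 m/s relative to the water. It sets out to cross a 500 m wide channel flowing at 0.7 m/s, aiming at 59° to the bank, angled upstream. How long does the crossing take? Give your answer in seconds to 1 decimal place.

138.9 s

The component of the boat's velocity perpendicular to the bank is 4.2 × sin 59° = 3.600 m/s.
The flow acts along the bank and has no component across it.
Time = 500 / 3.600 = 138.885 s.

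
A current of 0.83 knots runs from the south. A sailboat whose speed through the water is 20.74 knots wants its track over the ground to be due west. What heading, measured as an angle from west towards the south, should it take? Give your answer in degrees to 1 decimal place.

The current pushes perpendicular to the desired track; the heading must have a component into the current equal to 0.83 knots: 20.74 sin θ = 0.83.
sin θ = 0.0400, so θ = 2.294°.

2.3°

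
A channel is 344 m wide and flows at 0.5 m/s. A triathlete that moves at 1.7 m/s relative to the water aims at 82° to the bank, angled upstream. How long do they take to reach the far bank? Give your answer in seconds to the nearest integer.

The component of the triathlete's velocity perpendicular to the bank is 1.7 × sin 82° = 1.683 m/s.
The flow acts along the bank and has no component across it.
Time = 344 / 1.683 = 204.342 s.

204 s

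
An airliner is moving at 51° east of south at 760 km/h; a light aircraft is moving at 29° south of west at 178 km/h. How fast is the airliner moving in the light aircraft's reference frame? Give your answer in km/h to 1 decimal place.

Taking east as x and north as y: airliner velocity = (590.631, -478.283) km/h; light aircraft velocity = (-155.682, -86.296) km/h.
Velocity of airliner relative to light aircraft = (590.631, -478.283) − (-155.682, -86.296) = (746.313, -391.987) km/h.
Magnitude = |(746.313, -391.987)| = 842.993 km/h.

843.0 km/h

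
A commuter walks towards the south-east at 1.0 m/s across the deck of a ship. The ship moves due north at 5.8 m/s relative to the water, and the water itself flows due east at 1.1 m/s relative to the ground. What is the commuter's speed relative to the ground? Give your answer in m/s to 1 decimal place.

5.4 m/s

In east/north components (m/s): commuter relative to ship = (0.707, -0.707); ship relative to water = (0.000, 5.800); water relative to ground = (1.100, 0.000).
Sum = (1.807, 5.093) m/s.
Speed = |(1.807, 5.093)| = 5.404 m/s.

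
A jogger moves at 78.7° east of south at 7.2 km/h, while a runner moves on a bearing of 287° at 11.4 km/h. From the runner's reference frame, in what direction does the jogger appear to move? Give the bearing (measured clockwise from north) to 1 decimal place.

104.8°

Taking east as x and north as y: jogger velocity = (7.060, -1.411) km/h; runner velocity = (-10.902, 3.333) km/h.
Velocity of jogger relative to runner = (7.060, -1.411) − (-10.902, 3.333) = (17.962, -4.744) km/h.
Bearing = atan2(17.96, -4.74) = 104.79° clockwise from north.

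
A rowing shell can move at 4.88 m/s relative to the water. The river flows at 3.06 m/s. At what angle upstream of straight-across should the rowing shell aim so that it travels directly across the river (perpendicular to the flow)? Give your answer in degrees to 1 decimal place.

To cancel the current, the upstream component of the rowing shell's velocity must equal the flow: 4.88 sin θ = 3.06.
sin θ = 3.06 / 4.88 = 0.6270.
θ = arcsin(0.6270) = 38.833°.

38.8°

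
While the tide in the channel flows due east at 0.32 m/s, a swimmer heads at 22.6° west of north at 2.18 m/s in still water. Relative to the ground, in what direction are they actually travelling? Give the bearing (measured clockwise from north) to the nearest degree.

346°

Taking east as x and north as y: velocity relative to the water = (-0.838, 2.013) m/s; the water relative to ground = (0.320, 0.000) m/s.
Velocity relative to ground = (-0.838, 2.013) + (0.320, 0.000) = (-0.518, 2.013) m/s.
Bearing = atan2(-0.52, 2.01) = 345.57° clockwise from north.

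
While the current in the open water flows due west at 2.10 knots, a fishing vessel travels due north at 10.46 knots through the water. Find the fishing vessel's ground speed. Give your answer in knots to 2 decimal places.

10.67 knots

Taking east as x and north as y: velocity relative to the water = (0.000, 10.460) knots; the water relative to ground = (-2.100, 0.000) knots.
Velocity relative to ground = (0.000, 10.460) + (-2.100, 0.000) = (-2.100, 10.460) knots.
Speed = |(-2.100, 10.460)| = 10.669 knots.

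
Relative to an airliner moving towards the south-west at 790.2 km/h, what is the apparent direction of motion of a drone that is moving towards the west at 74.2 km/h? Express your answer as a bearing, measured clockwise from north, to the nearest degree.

Taking east as x and north as y: drone velocity = (-74.200, 0.000) km/h; airliner velocity = (-558.756, -558.756) km/h.
Velocity of drone relative to airliner = (-74.200, 0.000) − (-558.756, -558.756) = (484.556, 558.756) km/h.
Bearing = atan2(484.56, 558.76) = 40.93° clockwise from north.

041°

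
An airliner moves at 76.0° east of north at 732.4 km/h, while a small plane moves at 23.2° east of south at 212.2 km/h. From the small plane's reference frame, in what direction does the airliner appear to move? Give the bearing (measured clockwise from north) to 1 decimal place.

059.3°

Taking east as x and north as y: airliner velocity = (710.645, 177.184) km/h; small plane velocity = (83.594, -195.041) km/h.
Velocity of airliner relative to small plane = (710.645, 177.184) − (83.594, -195.041) = (627.050, 372.224) km/h.
Bearing = atan2(627.05, 372.22) = 59.31° clockwise from north.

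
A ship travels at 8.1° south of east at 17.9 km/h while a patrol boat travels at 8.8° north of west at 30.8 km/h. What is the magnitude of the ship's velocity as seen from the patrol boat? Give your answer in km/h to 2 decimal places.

48.70 km/h

Taking east as x and north as y: ship velocity = (17.721, -2.522) km/h; patrol boat velocity = (-30.437, 4.712) km/h.
Velocity of ship relative to patrol boat = (17.721, -2.522) − (-30.437, 4.712) = (48.159, -7.234) km/h.
Magnitude = |(48.159, -7.234)| = 48.699 km/h.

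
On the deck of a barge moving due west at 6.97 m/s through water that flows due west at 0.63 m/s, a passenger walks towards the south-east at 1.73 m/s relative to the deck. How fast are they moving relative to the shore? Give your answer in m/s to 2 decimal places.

In east/north components (m/s): passenger relative to barge = (1.223, -1.223); barge relative to water = (-6.970, 0.000); water relative to ground = (-0.630, 0.000).
Sum = (-6.377, -1.223) m/s.
Speed = |(-6.377, -1.223)| = 6.493 m/s.

6.49 m/s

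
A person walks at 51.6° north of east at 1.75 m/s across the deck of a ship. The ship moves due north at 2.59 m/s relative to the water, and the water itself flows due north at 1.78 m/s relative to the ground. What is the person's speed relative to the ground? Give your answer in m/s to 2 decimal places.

5.84 m/s

In east/north components (m/s): person relative to ship = (1.087, 1.371); ship relative to water = (0.000, 2.590); water relative to ground = (0.000, 1.780).
Sum = (1.087, 5.741) m/s.
Speed = |(1.087, 5.741)| = 5.843 m/s.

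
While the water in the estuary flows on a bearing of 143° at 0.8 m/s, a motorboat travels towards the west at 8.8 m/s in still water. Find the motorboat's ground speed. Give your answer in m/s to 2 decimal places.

Taking east as x and north as y: velocity relative to the water = (-8.800, 0.000) m/s; the water relative to ground = (0.481, -0.639) m/s.
Velocity relative to ground = (-8.800, 0.000) + (0.481, -0.639) = (-8.319, -0.639) m/s.
Speed = |(-8.319, -0.639)| = 8.343 m/s.

8.34 m/s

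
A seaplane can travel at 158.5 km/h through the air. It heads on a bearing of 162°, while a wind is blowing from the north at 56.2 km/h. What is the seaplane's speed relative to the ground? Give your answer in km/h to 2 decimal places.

Taking east as x and north as y: velocity relative to the air = (48.979, -150.742) km/h; the air relative to ground = (0.000, -56.200) km/h.
Velocity relative to ground = (48.979, -150.742) + (0.000, -56.200) = (48.979, -206.942) km/h.
Speed = |(48.979, -206.942)| = 212.660 km/h.

212.66 km/h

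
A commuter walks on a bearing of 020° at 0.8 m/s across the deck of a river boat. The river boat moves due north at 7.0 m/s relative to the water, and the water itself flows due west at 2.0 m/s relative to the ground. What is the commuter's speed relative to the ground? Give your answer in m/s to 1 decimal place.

7.9 m/s

In east/north components (m/s): commuter relative to river boat = (0.274, 0.752); river boat relative to water = (0.000, 7.000); water relative to ground = (-2.000, 0.000).
Sum = (-1.726, 7.752) m/s.
Speed = |(-1.726, 7.752)| = 7.942 m/s.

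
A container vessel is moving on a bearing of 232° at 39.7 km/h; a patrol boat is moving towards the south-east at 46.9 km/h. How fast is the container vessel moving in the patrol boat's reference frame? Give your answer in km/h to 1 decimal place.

65.0 km/h

Taking east as x and north as y: container vessel velocity = (-31.284, -24.442) km/h; patrol boat velocity = (33.163, -33.163) km/h.
Velocity of container vessel relative to patrol boat = (-31.284, -24.442) − (33.163, -33.163) = (-64.447, 8.722) km/h.
Magnitude = |(-64.447, 8.722)| = 65.035 km/h.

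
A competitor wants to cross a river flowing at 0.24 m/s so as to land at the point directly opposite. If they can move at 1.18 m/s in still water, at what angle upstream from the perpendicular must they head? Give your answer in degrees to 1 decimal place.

To cancel the current, the upstream component of the competitor's velocity must equal the flow: 1.18 sin θ = 0.24.
sin θ = 0.24 / 1.18 = 0.2034.
θ = arcsin(0.2034) = 11.735°.

11.7°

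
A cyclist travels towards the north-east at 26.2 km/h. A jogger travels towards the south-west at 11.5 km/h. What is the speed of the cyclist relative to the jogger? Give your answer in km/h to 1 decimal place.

37.7 km/h

Taking east as x and north as y: cyclist velocity = (18.526, 18.526) km/h; jogger velocity = (-8.132, -8.132) km/h.
Velocity of cyclist relative to jogger = (18.526, 18.526) − (-8.132, -8.132) = (26.658, 26.658) km/h.
Magnitude = |(26.658, 26.658)| = 37.700 km/h.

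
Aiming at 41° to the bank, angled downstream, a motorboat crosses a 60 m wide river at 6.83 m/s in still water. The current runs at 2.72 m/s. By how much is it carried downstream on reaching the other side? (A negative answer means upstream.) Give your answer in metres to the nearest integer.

Perpendicular speed = 4.481 m/s; crossing time = 60 / 4.481 = 13.390 s.
Net downstream speed = 7.875 m/s.
Drift = 7.875 × 13.390 = 105.443 m (downstream).

105 m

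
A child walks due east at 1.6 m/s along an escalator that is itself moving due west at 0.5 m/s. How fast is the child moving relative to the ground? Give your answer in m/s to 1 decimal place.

1.1 m/s

Taking east as x and north as y: escalator velocity = (-0.500, 0.000) m/s; child velocity relative to escalator = (1.600, 0.000) m/s.
Velocity relative to ground = (-0.500, 0.000) + (1.600, 0.000) = (1.100, 0.000) m/s.
Speed = |(1.100, 0.000)| = 1.100 m/s.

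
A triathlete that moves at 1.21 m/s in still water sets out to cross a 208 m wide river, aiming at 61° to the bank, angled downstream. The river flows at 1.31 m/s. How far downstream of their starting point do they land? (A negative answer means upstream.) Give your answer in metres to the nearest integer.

Perpendicular speed = 1.058 m/s; crossing time = 208 / 1.058 = 196.544 s.
Net downstream speed = 1.897 m/s.
Drift = 1.897 × 196.544 = 372.768 m (downstream).

373 m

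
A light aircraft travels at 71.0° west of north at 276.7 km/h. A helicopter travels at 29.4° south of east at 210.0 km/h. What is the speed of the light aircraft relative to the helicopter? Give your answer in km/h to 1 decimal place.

Taking east as x and north as y: light aircraft velocity = (-261.625, 90.085) km/h; helicopter velocity = (182.955, -103.090) km/h.
Velocity of light aircraft relative to helicopter = (-261.625, 90.085) − (182.955, -103.090) = (-444.580, 193.174) km/h.
Magnitude = |(-444.580, 193.174)| = 484.735 km/h.

484.7 km/h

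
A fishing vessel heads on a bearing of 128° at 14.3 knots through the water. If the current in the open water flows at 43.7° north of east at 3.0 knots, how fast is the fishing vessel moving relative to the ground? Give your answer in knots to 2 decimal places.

Taking east as x and north as y: velocity relative to the water = (11.269, -8.804) knots; the water relative to ground = (2.169, 2.073) knots.
Velocity relative to ground = (11.269, -8.804) + (2.169, 2.073) = (13.437, -6.731) knots.
Speed = |(13.437, -6.731)| = 15.029 knots.

15.03 knots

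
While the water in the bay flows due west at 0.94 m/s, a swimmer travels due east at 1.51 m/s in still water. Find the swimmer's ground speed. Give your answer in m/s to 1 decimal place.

0.6 m/s

Taking east as x and north as y: velocity relative to the water = (1.510, 0.000) m/s; the water relative to ground = (-0.940, 0.000) m/s.
Velocity relative to ground = (1.510, 0.000) + (-0.940, 0.000) = (0.570, 0.000) m/s.
Speed = |(0.570, 0.000)| = 0.570 m/s.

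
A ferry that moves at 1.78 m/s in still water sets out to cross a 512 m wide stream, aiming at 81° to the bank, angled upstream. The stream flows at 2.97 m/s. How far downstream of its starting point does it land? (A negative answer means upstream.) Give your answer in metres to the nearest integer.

Perpendicular speed = 1.758 m/s; crossing time = 512 / 1.758 = 291.226 s.
Net downstream speed = 2.692 m/s.
Drift = 2.692 × 291.226 = 783.848 m (downstream).

784 m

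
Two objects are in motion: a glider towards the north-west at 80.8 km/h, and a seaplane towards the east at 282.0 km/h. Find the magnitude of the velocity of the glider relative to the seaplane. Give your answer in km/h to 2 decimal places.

343.91 km/h

Taking east as x and north as y: glider velocity = (-57.134, 57.134) km/h; seaplane velocity = (282.000, 0.000) km/h.
Velocity of glider relative to seaplane = (-57.134, 57.134) − (282.000, 0.000) = (-339.134, 57.134) km/h.
Magnitude = |(-339.134, 57.134)| = 343.913 km/h.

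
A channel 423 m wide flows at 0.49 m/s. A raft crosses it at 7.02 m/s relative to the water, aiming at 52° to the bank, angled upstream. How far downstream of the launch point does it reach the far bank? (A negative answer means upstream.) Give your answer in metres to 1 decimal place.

Perpendicular speed = 5.532 m/s; crossing time = 423 / 5.532 = 76.466 s.
Net downstream speed = -3.832 m/s.
Drift = -3.832 × 76.466 = -293.015 m (upstream).

-293.0 m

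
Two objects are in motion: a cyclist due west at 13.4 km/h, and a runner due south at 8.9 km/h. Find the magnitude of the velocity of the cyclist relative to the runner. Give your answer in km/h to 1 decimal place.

Taking east as x and north as y: cyclist velocity = (-13.400, 0.000) km/h; runner velocity = (0.000, -8.900) km/h.
Velocity of cyclist relative to runner = (-13.400, 0.000) − (0.000, -8.900) = (-13.400, 8.900) km/h.
Magnitude = |(-13.400, 8.900)| = 16.086 km/h.

16.1 km/h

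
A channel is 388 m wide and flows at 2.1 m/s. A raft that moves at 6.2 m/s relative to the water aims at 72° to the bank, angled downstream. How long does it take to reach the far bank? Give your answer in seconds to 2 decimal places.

65.80 s

The component of the raft's velocity perpendicular to the bank is 6.2 × sin 72° = 5.897 m/s.
The flow acts along the bank and has no component across it.
Time = 388 / 5.897 = 65.801 s.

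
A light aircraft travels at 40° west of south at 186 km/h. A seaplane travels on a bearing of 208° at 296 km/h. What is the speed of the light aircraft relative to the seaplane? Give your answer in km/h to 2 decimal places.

120.44 km/h

Taking east as x and north as y: light aircraft velocity = (-119.558, -142.484) km/h; seaplane velocity = (-138.964, -261.352) km/h.
Velocity of light aircraft relative to seaplane = (-119.558, -142.484) − (-138.964, -261.352) = (19.405, 118.868) km/h.
Magnitude = |(19.405, 118.868)| = 120.442 km/h.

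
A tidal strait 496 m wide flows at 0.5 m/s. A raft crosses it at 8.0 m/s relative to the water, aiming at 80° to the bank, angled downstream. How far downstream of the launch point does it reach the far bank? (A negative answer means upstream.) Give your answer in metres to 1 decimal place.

118.9 m

Perpendicular speed = 7.878 m/s; crossing time = 496 / 7.878 = 62.956 s.
Net downstream speed = 1.889 m/s.
Drift = 1.889 × 62.956 = 118.936 m (downstream).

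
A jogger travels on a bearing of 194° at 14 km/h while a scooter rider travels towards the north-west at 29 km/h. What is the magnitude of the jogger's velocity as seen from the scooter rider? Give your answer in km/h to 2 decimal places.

Taking east as x and north as y: jogger velocity = (-3.387, -13.584) km/h; scooter rider velocity = (-20.506, 20.506) km/h.
Velocity of jogger relative to scooter rider = (-3.387, -13.584) − (-20.506, 20.506) = (17.119, -34.090) km/h.
Magnitude = |(17.119, -34.090)| = 38.147 km/h.

38.15 km/h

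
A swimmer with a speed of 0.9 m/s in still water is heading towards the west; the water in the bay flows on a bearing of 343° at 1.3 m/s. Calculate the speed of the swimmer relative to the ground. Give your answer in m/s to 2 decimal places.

1.78 m/s

Taking east as x and north as y: velocity relative to the water = (-0.900, 0.000) m/s; the water relative to ground = (-0.380, 1.243) m/s.
Velocity relative to ground = (-0.900, 0.000) + (-0.380, 1.243) = (-1.280, 1.243) m/s.
Speed = |(-1.280, 1.243)| = 1.784 m/s.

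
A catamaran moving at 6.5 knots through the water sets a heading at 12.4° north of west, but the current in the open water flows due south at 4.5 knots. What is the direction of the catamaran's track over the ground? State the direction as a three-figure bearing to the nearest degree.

244°

Taking east as x and north as y: velocity relative to the water = (-6.348, 1.396) knots; the water relative to ground = (0.000, -4.500) knots.
Velocity relative to ground = (-6.348, 1.396) + (0.000, -4.500) = (-6.348, -3.104) knots.
Bearing = atan2(-6.35, -3.10) = 243.94° clockwise from north.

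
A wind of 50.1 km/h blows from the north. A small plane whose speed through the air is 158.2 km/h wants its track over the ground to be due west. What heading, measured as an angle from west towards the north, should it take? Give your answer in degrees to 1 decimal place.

18.5°

The wind pushes perpendicular to the desired track; the heading must have a component into the wind equal to 50.1 km/h: 158.2 sin θ = 50.1.
sin θ = 0.3167, so θ = 18.463°.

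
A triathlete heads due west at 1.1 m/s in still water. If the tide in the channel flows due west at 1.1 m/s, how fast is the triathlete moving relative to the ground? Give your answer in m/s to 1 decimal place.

2.2 m/s

Taking east as x and north as y: velocity relative to the water = (-1.100, 0.000) m/s; the water relative to ground = (-1.100, 0.000) m/s.
Velocity relative to ground = (-1.100, 0.000) + (-1.100, 0.000) = (-2.200, 0.000) m/s.
Speed = |(-2.200, 0.000)| = 2.200 m/s.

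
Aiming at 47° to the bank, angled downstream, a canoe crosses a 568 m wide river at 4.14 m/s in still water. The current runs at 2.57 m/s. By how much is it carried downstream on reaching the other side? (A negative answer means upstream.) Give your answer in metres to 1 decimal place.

1011.8 m

Perpendicular speed = 3.028 m/s; crossing time = 568 / 3.028 = 187.595 s.
Net downstream speed = 5.393 m/s.
Drift = 5.393 × 187.595 = 1011.787 m (downstream).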